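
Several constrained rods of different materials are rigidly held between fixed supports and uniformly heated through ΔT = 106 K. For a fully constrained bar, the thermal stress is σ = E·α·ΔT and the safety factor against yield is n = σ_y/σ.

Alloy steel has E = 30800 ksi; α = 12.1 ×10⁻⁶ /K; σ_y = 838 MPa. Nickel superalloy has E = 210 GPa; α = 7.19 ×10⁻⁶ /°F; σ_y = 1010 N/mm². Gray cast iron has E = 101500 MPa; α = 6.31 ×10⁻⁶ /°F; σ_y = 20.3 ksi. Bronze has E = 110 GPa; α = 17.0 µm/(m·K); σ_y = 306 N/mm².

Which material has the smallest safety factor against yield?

With everything in SI (GPa, ×10⁻⁶/K, MPa):
  alloy steel: E = 212.4, α = 12.1, σ_y = 838.0 → σ = 272 MPa, n = 3.08
  nickel superalloy: E = 210.0, α = 12.9, σ_y = 1010 → σ = 288 MPa, n = 3.51
  gray cast iron: E = 101.5, α = 11.4, σ_y = 140.0 → σ = 122 MPa, n = 1.15
  bronze: E = 110.0, α = 17.0, σ_y = 306.0 → σ = 198 MPa, n = 1.54
The minimum is gray cast iron at n = 1.15.

gray cast iron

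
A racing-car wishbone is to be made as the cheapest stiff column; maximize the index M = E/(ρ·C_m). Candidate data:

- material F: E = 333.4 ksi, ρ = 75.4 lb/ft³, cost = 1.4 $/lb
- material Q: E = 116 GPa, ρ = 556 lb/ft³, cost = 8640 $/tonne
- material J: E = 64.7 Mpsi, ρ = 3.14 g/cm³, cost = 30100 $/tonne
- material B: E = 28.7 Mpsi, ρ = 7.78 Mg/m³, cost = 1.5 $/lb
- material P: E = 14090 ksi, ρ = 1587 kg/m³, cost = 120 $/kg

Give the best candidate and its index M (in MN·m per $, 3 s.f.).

material B, M = 7.69 MN·m per $

After converting to SI:
  material F: E = 2.299 GPa, ρ = 1208 kg/m³, cost = 3.086 $/kg
  material Q: E = 116.0 GPa, ρ = 8906 kg/m³, cost = 8.640 $/kg
  material J: E = 446.1 GPa, ρ = 3140 kg/m³, cost = 30.10 $/kg
  material B: E = 197.9 GPa, ρ = 7780 kg/m³, cost = 3.307 $/kg
  material P: E = 97.15 GPa, ρ = 1587 kg/m³, cost = 120.0 $/kg
  material B: M = 7.69 MN·m per $
  material J: M = 4.72 MN·m per $
  material Q: M = 1.51 MN·m per $
  material F: M = 0.617 MN·m per $
  material P: M = 0.510 MN·m per $
Material B ranks first.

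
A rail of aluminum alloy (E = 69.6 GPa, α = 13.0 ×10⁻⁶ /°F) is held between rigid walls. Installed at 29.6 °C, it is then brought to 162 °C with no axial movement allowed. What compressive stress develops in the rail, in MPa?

α = 13.0×10⁻⁶/°F × 9/5 = 23.4×10⁻⁶/K.
ΔT = 132.4 K. Constrained thermal stress σ = E·α·ΔT = 69.60×10³ MPa × 23.4×10⁻⁶ × 132.4 = 216 MPa (compressive).

216 MPa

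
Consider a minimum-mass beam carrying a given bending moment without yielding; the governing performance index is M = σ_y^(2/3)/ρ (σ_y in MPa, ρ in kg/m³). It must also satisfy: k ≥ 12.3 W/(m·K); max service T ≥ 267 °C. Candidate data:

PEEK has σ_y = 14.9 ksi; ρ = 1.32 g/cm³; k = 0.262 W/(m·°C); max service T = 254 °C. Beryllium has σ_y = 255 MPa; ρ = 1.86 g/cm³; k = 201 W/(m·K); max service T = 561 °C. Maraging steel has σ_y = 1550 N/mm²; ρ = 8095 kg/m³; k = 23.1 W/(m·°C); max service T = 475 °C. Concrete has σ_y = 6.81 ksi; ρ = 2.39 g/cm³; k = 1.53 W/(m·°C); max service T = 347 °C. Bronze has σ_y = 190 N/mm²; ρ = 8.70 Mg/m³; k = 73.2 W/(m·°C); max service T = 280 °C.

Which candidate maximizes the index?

Screen on constraints: k ≥ 12.3 W/(m·K); max service T ≥ 267 °C. Survivors: beryllium, maraging steel, bronze.
In SI units:
  beryllium: σ_y = 255.0 MPa, ρ = 1860 kg/m³
  maraging steel: σ_y = 1550 MPa, ρ = 8095 kg/m³
  bronze: σ_y = 190.0 MPa, ρ = 8700 kg/m³
  beryllium: M = 21.6×10⁻³
  maraging steel: M = 16.5×10⁻³
  bronze: M = 3.80×10⁻³
Highest index: beryllium.

beryllium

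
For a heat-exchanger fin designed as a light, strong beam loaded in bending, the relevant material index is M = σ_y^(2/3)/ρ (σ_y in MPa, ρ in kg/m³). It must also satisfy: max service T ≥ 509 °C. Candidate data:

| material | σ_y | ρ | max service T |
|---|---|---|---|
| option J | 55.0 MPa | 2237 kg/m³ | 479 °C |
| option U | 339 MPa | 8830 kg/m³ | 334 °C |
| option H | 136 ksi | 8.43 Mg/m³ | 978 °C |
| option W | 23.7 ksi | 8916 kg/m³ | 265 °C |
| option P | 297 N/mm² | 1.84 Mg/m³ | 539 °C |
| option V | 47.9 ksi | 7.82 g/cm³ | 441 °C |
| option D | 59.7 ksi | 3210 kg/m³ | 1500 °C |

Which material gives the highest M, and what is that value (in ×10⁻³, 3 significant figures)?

option P, M = 24.2×10⁻³

Screen on constraints: max service T ≥ 509 °C. Survivors: option H, option P, option D.
In SI units:
  option H: σ_y = 937.7 MPa, ρ = 8430 kg/m³
  option P: σ_y = 297.0 MPa, ρ = 1840 kg/m³
  option D: σ_y = 411.6 MPa, ρ = 3210 kg/m³
  option P: M = 24.2×10⁻³
  option D: M = 17.2×10⁻³
  option H: M = 11.4×10⁻³
The maximum is for option P.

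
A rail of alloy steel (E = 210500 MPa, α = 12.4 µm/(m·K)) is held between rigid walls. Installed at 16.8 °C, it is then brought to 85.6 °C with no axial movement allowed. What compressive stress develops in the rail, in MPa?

E = 210500 MPa = 210.5 GPa.
ΔT = 68.80 K. Constrained thermal stress σ = E·α·ΔT = 210.5×10³ MPa × 12.4×10⁻⁶ × 68.80 = 180 MPa (compressive).

180 MPa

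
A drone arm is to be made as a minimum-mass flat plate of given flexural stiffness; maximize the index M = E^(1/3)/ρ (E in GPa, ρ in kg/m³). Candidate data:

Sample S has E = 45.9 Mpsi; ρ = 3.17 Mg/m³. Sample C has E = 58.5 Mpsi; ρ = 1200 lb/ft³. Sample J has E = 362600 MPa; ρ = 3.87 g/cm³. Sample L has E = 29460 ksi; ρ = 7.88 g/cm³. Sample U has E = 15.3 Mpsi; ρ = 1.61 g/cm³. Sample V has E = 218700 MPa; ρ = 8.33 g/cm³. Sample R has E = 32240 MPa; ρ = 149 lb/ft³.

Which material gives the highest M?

Normalizing units and computing the index:
  sample S: E = 316.5 GPa, ρ = 3170 kg/m³
  sample C: E = 403.3 GPa, ρ = 19220 kg/m³
  sample J: E = 362.6 GPa, ρ = 3870 kg/m³
  sample L: E = 203.1 GPa, ρ = 7880 kg/m³
  sample U: E = 105.5 GPa, ρ = 1610 kg/m³
  sample V: E = 218.7 GPa, ρ = 8330 kg/m³
  sample R: E = 32.24 GPa, ρ = 2387 kg/m³
  sample U: M = 2.93×10⁻³
  sample S: M = 2.15×10⁻³
  sample J: M = 1.84×10⁻³
  sample R: M = 1.33×10⁻³
  sample L: M = 0.746×10⁻³
  sample V: M = 0.723×10⁻³
  sample C: M = 0.384×10⁻³
The maximum is for sample U.

sample U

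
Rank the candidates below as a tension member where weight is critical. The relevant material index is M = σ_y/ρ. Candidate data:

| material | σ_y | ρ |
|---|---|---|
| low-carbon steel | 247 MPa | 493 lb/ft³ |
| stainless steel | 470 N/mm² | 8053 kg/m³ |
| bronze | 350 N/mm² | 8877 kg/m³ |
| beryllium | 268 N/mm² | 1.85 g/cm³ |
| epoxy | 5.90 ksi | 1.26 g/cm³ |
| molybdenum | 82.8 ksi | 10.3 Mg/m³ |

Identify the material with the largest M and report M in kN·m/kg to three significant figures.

beryllium, M = 145 kN·m/kg

Putting every candidate on a common basis:
  low-carbon steel: σ_y = 247.0 MPa, ρ = 7897 kg/m³
  stainless steel: σ_y = 470.0 MPa, ρ = 8053 kg/m³
  bronze: σ_y = 350.0 MPa, ρ = 8877 kg/m³
  beryllium: σ_y = 268.0 MPa, ρ = 1850 kg/m³
  epoxy: σ_y = 40.68 MPa, ρ = 1260 kg/m³
  molybdenum: σ_y = 570.9 MPa, ρ = 10300 kg/m³
  beryllium: M = 145 kN·m/kg
  stainless steel: M = 58.4 kN·m/kg
  molybdenum: M = 55.4 kN·m/kg
  bronze: M = 39.4 kN·m/kg
  epoxy: M = 32.3 kN·m/kg
  low-carbon steel: M = 31.3 kN·m/kg
Highest index: beryllium.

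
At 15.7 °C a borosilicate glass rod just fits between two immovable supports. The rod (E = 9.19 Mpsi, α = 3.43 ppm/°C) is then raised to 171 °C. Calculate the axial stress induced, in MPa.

33.8 MPa

E = 9.19 Mpsi = 63.36 GPa.
ΔT = 155.3 K. Constrained thermal stress σ = E·α·ΔT = 63.36×10³ MPa × 3.43×10⁻⁶ × 155.3 = 33.8 MPa (compressive).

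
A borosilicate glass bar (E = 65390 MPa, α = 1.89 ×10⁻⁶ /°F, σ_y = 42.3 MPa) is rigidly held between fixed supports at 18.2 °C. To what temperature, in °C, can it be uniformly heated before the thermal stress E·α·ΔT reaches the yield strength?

E = 65390 MPa = 65.39 GPa.
α = 1.89×10⁻⁶/°F × 9/5 = 3.40×10⁻⁶/K.
E·α·ΔT = 42.30 MPa ⇒ ΔT = 42.30 / (65.39×10³ × 3.40×10⁻⁶) = 190.1 K.
T = 18.2 + 190.1 = 208.3 °C.

208 °C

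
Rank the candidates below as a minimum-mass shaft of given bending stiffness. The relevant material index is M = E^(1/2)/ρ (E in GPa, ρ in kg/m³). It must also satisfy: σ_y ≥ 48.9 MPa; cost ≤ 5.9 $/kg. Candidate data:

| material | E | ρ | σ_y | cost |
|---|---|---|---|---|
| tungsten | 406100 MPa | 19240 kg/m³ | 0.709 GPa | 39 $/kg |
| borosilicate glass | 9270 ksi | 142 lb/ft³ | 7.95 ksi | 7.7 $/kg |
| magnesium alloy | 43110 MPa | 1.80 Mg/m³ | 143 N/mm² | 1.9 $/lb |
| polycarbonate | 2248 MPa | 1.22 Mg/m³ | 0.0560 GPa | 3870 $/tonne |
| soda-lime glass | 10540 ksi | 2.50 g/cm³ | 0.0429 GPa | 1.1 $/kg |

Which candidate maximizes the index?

Screen on constraints: σ_y ≥ 48.9 MPa; cost ≤ 5.9 $/kg. Survivors: magnesium alloy, polycarbonate.
Normalizing units and computing the index:
  magnesium alloy: E = 43.11 GPa, ρ = 1800 kg/m³
  polycarbonate: E = 2.248 GPa, ρ = 1220 kg/m³
  magnesium alloy: M = 3.65×10⁻³
  polycarbonate: M = 1.23×10⁻³
Magnesium alloy has the largest M.

magnesium alloy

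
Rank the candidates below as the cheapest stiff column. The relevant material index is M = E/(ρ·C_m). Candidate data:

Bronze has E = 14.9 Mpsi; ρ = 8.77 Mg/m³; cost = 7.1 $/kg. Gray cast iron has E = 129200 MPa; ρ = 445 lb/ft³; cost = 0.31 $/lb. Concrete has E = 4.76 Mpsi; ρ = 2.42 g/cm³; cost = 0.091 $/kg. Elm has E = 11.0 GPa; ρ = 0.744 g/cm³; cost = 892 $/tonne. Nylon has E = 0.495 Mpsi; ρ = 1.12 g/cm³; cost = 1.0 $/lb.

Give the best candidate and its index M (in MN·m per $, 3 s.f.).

In SI units:
  bronze: E = 102.7 GPa, ρ = 8770 kg/m³, cost = 7.100 $/kg
  gray cast iron: E = 129.2 GPa, ρ = 7128 kg/m³, cost = 0.6834 $/kg
  concrete: E = 32.82 GPa, ρ = 2420 kg/m³, cost = 0.09100 $/kg
  elm: E = 11.00 GPa, ρ = 744.0 kg/m³, cost = 0.8920 $/kg
  nylon: E = 3.413 GPa, ρ = 1120 kg/m³, cost = 2.205 $/kg
  concrete: M = 149 MN·m per $
  gray cast iron: M = 26.5 MN·m per $
  elm: M = 16.6 MN·m per $
  bronze: M = 1.65 MN·m per $
  nylon: M = 1.38 MN·m per $
Highest index: concrete.

concrete, M = 149 MN·m per $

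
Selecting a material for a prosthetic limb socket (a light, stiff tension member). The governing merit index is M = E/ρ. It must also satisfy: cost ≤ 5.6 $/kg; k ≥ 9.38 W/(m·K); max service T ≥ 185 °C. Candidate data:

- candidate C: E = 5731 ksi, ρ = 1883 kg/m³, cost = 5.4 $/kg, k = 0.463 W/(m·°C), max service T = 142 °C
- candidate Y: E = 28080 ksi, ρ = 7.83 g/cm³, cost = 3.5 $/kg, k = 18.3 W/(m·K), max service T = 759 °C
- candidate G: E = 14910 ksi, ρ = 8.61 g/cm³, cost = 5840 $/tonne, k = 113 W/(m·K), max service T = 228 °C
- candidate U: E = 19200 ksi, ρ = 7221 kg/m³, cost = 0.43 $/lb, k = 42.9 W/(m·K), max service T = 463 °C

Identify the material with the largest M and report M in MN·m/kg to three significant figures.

Screen on constraints: cost ≤ 5.6 $/kg; k ≥ 9.38 W/(m·K); max service T ≥ 185 °C. Survivors: candidate Y, candidate U.
After converting to SI:
  candidate Y: E = 193.6 GPa, ρ = 7830 kg/m³
  candidate U: E = 132.4 GPa, ρ = 7221 kg/m³
  candidate Y: M = 24.7 MN·m/kg
  candidate U: M = 18.3 MN·m/kg
Candidate Y has the largest M.

candidate Y, M = 24.7 MN·m/kg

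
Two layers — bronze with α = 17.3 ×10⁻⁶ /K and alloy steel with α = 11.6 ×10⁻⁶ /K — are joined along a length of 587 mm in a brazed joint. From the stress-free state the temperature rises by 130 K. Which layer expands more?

bronze

α(bronze) = 17.3×10⁻⁶/K vs α(alloy steel) = 11.6×10⁻⁶/K.
Higher α expands more for the same ΔT: bronze.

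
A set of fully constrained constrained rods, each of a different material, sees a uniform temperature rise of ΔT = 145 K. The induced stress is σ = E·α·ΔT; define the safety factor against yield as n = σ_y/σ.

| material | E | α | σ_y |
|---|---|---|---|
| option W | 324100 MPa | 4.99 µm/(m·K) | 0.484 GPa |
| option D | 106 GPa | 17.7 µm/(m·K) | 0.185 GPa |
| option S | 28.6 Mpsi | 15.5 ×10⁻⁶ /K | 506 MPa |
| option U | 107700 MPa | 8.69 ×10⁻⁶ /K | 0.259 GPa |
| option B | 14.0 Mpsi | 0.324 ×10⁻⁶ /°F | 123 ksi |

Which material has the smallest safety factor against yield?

option D

With everything in SI (GPa, ×10⁻⁶/K, MPa):
  option W: E = 324.1, α = 4.99, σ_y = 484.0 → σ = 235 MPa, n = 2.06
  option D: E = 106.0, α = 17.7, σ_y = 185.0 → σ = 272 MPa, n = 0.680
  option S: E = 197.2, α = 15.5, σ_y = 506.0 → σ = 443 MPa, n = 1.14
  option U: E = 107.7, α = 8.69, σ_y = 259.0 → σ = 136 MPa, n = 1.91
  option B: E = 96.53, α = 0.583, σ_y = 848.1 → σ = 8.16 MPa, n = 104
The minimum is option D at n = 0.680.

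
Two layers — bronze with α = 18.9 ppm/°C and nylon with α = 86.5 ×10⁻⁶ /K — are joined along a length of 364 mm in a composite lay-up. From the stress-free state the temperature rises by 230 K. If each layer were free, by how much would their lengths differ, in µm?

Δα = |18.9 − 86.5|×10⁻⁶/K = 67.6×10⁻⁶/K.
ΔL_mismatch = Δα·L·ΔT = 67.6×10⁻⁶ × 364.0 mm × 230.0 K = 5660 µm.

5660 µm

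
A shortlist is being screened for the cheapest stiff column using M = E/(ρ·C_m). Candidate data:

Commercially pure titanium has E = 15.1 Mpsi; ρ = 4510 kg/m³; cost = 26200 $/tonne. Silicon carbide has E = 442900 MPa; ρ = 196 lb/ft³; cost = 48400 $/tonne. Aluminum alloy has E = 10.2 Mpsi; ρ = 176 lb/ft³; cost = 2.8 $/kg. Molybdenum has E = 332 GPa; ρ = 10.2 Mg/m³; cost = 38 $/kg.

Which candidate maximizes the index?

aluminum alloy

In SI units:
  commercially pure titanium: E = 104.1 GPa, ρ = 4510 kg/m³, cost = 26.20 $/kg
  silicon carbide: E = 442.9 GPa, ρ = 3140 kg/m³, cost = 48.40 $/kg
  aluminum alloy: E = 70.33 GPa, ρ = 2819 kg/m³, cost = 2.800 $/kg
  molybdenum: E = 332.0 GPa, ρ = 10200 kg/m³, cost = 38.00 $/kg
  aluminum alloy: M = 8.91 MN·m per $
  silicon carbide: M = 2.91 MN·m per $
  commercially pure titanium: M = 0.881 MN·m per $
  molybdenum: M = 0.857 MN·m per $
Aluminum alloy ranks first.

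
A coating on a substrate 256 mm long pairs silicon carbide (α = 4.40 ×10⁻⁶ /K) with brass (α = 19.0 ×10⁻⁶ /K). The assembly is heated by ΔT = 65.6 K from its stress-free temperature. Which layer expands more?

brass

α(silicon carbide) = 4.40×10⁻⁶/K vs α(brass) = 19.0×10⁻⁶/K.
Higher α expands more for the same ΔT: brass.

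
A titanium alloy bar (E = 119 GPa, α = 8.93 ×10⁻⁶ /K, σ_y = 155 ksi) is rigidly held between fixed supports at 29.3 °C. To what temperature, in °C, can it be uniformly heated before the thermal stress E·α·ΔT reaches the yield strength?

1030 °C

σ_y = 155 ksi = 1069 MPa.
E·α·ΔT = 1069 MPa ⇒ ΔT = 1069 / (119.0×10³ × 8.93×10⁻⁶) = 1006 K.
T = 29.3 + 1006 = 1035 °C.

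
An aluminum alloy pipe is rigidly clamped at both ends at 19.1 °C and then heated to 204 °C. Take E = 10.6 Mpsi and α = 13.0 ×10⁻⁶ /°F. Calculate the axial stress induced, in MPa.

E = 10.6 Mpsi = 73.08 GPa.
α = 13.0×10⁻⁶/°F × 9/5 = 23.4×10⁻⁶/K.
ΔT = 184.9 K. Constrained thermal stress σ = E·α·ΔT = 73.08×10³ MPa × 23.4×10⁻⁶ × 184.9 = 316 MPa (compressive).

316 MPa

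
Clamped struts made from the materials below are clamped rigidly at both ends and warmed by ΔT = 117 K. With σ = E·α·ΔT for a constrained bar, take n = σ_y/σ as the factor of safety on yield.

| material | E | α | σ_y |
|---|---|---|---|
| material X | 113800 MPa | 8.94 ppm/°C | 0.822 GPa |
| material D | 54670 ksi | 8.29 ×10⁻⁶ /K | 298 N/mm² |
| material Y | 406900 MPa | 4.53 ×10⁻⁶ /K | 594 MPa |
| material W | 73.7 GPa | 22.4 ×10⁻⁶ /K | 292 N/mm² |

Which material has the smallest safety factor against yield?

material D

In consistent units (E in GPa, α in ×10⁻⁶/K, σ_y in MPa):
  material X: E = 113.8, α = 8.94, σ_y = 822.0 → σ = 119 MPa, n = 6.91
  material D: E = 376.9, α = 8.29, σ_y = 298.0 → σ = 366 MPa, n = 0.815
  material Y: E = 406.9, α = 4.53, σ_y = 594.0 → σ = 216 MPa, n = 2.75
  material W: E = 73.70, α = 22.4, σ_y = 292.0 → σ = 193 MPa, n = 1.51
Smallest n: material D with n = 0.815.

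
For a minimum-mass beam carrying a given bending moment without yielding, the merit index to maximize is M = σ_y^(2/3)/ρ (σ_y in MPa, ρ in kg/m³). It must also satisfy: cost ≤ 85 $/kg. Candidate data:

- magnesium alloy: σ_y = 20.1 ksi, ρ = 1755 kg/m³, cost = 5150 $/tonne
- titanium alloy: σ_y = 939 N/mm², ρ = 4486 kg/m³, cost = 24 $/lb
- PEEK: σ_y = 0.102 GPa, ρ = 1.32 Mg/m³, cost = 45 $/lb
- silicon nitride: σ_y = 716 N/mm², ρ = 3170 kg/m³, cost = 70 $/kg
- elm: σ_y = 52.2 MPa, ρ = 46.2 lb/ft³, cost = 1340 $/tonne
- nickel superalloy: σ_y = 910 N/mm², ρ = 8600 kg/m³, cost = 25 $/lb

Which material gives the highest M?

silicon nitride

Screen on constraints: cost ≤ 85 $/kg. Survivors: magnesium alloy, titanium alloy, silicon nitride, elm, nickel superalloy.
After converting to SI:
  magnesium alloy: σ_y = 138.6 MPa, ρ = 1755 kg/m³
  titanium alloy: σ_y = 939.0 MPa, ρ = 4486 kg/m³
  silicon nitride: σ_y = 716.0 MPa, ρ = 3170 kg/m³
  elm: σ_y = 52.20 MPa, ρ = 740.1 kg/m³
  nickel superalloy: σ_y = 910.0 MPa, ρ = 8600 kg/m³
  silicon nitride: M = 25.2×10⁻³
  titanium alloy: M = 21.4×10⁻³
  elm: M = 18.9×10⁻³
  magnesium alloy: M = 15.3×10⁻³
  nickel superalloy: M = 10.9×10⁻³
The maximum is for silicon nitride.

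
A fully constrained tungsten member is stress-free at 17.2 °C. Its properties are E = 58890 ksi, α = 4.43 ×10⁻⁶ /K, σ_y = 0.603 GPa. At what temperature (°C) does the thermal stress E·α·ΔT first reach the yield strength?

E = 58890 ksi = 406.0 GPa.
σ_y = 0.603 GPa = 603.0 MPa.
E·α·ΔT = 603.0 MPa ⇒ ΔT = 603.0 / (406.0×10³ × 4.43×10⁻⁶) = 335.2 K.
T = 17.2 + 335.2 = 352.4 °C.

352 °C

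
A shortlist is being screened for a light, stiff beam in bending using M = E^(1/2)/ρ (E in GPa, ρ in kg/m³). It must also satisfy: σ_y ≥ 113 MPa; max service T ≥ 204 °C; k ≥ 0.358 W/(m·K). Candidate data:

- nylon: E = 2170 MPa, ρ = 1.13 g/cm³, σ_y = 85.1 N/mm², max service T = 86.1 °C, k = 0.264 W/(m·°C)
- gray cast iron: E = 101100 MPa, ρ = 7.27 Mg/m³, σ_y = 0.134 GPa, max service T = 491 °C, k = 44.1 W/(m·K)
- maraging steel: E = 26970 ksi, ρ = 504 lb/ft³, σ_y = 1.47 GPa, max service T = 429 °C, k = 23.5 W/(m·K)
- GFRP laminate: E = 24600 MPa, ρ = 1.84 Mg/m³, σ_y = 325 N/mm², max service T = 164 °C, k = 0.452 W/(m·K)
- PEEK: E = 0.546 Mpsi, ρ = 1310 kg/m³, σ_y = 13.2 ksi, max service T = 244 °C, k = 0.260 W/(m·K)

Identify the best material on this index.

Screen on constraints: σ_y ≥ 113 MPa; max service T ≥ 204 °C; k ≥ 0.358 W/(m·K). Survivors: gray cast iron, maraging steel.
After converting to SI:
  gray cast iron: E = 101.1 GPa, ρ = 7270 kg/m³
  maraging steel: E = 186.0 GPa, ρ = 8073 kg/m³
  maraging steel: M = 1.69×10⁻³
  gray cast iron: M = 1.38×10⁻³
Maraging steel ranks first.

maraging steel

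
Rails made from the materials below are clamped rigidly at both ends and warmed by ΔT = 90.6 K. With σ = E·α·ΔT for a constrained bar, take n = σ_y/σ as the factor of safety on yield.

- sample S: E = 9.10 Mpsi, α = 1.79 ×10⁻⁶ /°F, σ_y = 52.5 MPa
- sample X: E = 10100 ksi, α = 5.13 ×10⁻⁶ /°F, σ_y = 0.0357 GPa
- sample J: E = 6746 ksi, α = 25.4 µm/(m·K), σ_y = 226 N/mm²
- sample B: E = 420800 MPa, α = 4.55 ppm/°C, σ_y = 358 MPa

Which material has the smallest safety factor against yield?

sample X

Per material, after unit conversion:
  sample S: E = 62.74, α = 3.22, σ_y = 52.50 → σ = 18.3 MPa, n = 2.87
  sample X: E = 69.64, α = 9.23, σ_y = 35.70 → σ = 58.3 MPa, n = 0.613
  sample J: E = 46.51, α = 25.4, σ_y = 226.0 → σ = 107 MPa, n = 2.11
  sample B: E = 420.8, α = 4.55, σ_y = 358.0 → σ = 173 MPa, n = 2.06
The minimum is sample X at n = 0.613.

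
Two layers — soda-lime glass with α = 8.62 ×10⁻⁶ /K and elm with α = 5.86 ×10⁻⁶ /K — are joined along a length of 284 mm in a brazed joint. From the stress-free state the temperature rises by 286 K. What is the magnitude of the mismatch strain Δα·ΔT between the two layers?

Δα = |8.62 − 5.86|×10⁻⁶/K = 2.76×10⁻⁶/K.
Mismatch strain = Δα·ΔT = 2.76×10⁻⁶ × 286.0 = 7.89×10⁻⁴.

7.89×10⁻⁴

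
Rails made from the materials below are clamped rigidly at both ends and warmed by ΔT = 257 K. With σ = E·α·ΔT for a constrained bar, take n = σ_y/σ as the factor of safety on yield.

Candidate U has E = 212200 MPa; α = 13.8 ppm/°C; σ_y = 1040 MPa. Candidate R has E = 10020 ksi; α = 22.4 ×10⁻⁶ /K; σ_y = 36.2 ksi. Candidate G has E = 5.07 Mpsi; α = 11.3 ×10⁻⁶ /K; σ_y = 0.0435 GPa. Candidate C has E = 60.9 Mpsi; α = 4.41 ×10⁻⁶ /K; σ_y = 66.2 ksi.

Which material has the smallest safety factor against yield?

candidate G

Converting E to GPa, α to ×10⁻⁶/K, σ_y to MPa, then σ and n for each:
  candidate U: E = 212.2, α = 13.8, σ_y = 1040 → σ = 753 MPa, n = 1.38
  candidate R: E = 69.09, α = 22.4, σ_y = 249.6 → σ = 398 MPa, n = 0.628
  candidate G: E = 34.96, α = 11.3, σ_y = 43.50 → σ = 102 MPa, n = 0.428
  candidate C: E = 419.9, α = 4.41, σ_y = 456.4 → σ = 476 MPa, n = 0.959
Smallest n: candidate G with n = 0.428.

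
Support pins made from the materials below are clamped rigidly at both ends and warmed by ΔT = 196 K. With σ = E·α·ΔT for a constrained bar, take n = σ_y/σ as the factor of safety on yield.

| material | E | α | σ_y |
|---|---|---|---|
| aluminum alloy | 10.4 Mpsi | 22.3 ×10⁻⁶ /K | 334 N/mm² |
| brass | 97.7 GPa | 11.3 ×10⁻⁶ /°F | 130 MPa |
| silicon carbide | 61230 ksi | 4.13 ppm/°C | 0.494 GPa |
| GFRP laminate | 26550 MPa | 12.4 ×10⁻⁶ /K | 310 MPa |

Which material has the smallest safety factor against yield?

brass

Per material, after unit conversion:
  aluminum alloy: E = 71.71, α = 22.3, σ_y = 334.0 → σ = 313 MPa, n = 1.07
  brass: E = 97.70, α = 20.3, σ_y = 130.0 → σ = 389 MPa, n = 0.334
  silicon carbide: E = 422.2, α = 4.13, σ_y = 494.0 → σ = 342 MPa, n = 1.45
  GFRP laminate: E = 26.55, α = 12.4, σ_y = 310.0 → σ = 64.5 MPa, n = 4.80
Brass has the lowest safety factor, n = 0.334.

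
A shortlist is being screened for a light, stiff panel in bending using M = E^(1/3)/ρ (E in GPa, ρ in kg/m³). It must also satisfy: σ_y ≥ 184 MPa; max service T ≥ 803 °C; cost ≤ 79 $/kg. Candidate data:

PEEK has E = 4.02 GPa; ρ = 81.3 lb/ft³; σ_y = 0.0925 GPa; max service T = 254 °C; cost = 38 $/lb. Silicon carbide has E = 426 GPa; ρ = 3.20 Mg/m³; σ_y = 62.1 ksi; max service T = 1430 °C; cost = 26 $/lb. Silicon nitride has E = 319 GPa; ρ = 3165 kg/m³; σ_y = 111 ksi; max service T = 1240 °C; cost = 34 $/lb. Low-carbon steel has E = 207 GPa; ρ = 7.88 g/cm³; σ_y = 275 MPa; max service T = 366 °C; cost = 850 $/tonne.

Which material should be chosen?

silicon carbide

Screen on constraints: σ_y ≥ 184 MPa; max service T ≥ 803 °C; cost ≤ 79 $/kg. Survivors: silicon carbide, silicon nitride.
Normalizing units and computing the index:
  silicon carbide: E = 426.0 GPa, ρ = 3200 kg/m³
  silicon nitride: E = 319.0 GPa, ρ = 3165 kg/m³
  silicon carbide: M = 2.35×10⁻³
  silicon nitride: M = 2.16×10⁻³
Silicon carbide ranks first.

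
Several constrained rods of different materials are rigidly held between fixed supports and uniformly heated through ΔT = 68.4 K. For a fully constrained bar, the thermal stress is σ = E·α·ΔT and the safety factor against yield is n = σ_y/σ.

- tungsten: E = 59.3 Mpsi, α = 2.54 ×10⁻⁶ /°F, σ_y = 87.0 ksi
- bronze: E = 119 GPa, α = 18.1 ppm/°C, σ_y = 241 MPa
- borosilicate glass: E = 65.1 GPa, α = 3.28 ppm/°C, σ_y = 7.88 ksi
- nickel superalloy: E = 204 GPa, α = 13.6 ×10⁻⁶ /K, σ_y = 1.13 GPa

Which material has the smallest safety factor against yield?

Converting E to GPa, α to ×10⁻⁶/K, σ_y to MPa, then σ and n for each:
  tungsten: E = 408.9, α = 4.57, σ_y = 599.8 → σ = 128 MPa, n = 4.69
  bronze: E = 119.0, α = 18.1, σ_y = 241.0 → σ = 147 MPa, n = 1.64
  borosilicate glass: E = 65.10, α = 3.28, σ_y = 54.33 → σ = 14.6 MPa, n = 3.72
  nickel superalloy: E = 204.0, α = 13.6, σ_y = 1130 → σ = 190 MPa, n = 5.95
Smallest n: bronze with n = 1.64.

bronze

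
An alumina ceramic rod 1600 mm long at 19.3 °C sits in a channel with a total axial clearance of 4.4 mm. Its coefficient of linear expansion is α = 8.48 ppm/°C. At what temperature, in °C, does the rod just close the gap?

344 °C

α·L₀·ΔT = 4.4 mm ⇒ ΔT = 4.4 / (8.48×10⁻⁶ × 1600.0) = 324.3 K.
T = 19.3 + 324.3 = 343.6 °C.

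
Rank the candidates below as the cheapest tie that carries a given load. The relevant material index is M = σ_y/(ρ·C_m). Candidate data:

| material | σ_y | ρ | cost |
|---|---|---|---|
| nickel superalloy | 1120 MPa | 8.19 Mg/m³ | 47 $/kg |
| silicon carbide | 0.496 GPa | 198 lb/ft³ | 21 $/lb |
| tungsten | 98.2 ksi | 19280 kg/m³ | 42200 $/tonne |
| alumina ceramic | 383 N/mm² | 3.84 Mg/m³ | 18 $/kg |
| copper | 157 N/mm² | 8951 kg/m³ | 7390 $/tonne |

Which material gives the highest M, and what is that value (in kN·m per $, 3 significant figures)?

alumina ceramic, M = 5.54 kN·m per $

Putting every candidate on a common basis:
  nickel superalloy: σ_y = 1120 MPa, ρ = 8190 kg/m³, cost = 47.00 $/kg
  silicon carbide: σ_y = 496.0 MPa, ρ = 3172 kg/m³, cost = 46.30 $/kg
  tungsten: σ_y = 677.1 MPa, ρ = 19280 kg/m³, cost = 42.20 $/kg
  alumina ceramic: σ_y = 383.0 MPa, ρ = 3840 kg/m³, cost = 18.00 $/kg
  copper: σ_y = 157.0 MPa, ρ = 8951 kg/m³, cost = 7.390 $/kg
  alumina ceramic: M = 5.54 kN·m per $
  silicon carbide: M = 3.38 kN·m per $
  nickel superalloy: M = 2.91 kN·m per $
  copper: M = 2.37 kN·m per $
  tungsten: M = 0.832 kN·m per $
Alumina ceramic ranks first.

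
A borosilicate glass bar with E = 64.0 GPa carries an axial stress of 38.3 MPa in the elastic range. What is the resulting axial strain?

5.98×10⁻⁴

ε = σ/E = 38.3 / 64000 = 5.98×10⁻⁴.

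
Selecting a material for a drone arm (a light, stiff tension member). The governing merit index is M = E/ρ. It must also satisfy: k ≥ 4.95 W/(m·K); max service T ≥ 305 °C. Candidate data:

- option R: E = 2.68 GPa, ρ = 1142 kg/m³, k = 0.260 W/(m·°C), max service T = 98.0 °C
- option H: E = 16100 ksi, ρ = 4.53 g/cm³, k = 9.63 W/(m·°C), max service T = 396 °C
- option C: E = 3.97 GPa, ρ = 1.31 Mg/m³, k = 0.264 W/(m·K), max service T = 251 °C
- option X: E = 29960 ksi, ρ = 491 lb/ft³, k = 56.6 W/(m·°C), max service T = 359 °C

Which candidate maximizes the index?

option X

Screen on constraints: k ≥ 4.95 W/(m·K); max service T ≥ 305 °C. Survivors: option H, option X.
In SI units:
  option H: E = 111.0 GPa, ρ = 4530 kg/m³
  option X: E = 206.6 GPa, ρ = 7865 kg/m³
  option X: M = 26.3 MN·m/kg
  option H: M = 24.5 MN·m/kg
Highest index: option X.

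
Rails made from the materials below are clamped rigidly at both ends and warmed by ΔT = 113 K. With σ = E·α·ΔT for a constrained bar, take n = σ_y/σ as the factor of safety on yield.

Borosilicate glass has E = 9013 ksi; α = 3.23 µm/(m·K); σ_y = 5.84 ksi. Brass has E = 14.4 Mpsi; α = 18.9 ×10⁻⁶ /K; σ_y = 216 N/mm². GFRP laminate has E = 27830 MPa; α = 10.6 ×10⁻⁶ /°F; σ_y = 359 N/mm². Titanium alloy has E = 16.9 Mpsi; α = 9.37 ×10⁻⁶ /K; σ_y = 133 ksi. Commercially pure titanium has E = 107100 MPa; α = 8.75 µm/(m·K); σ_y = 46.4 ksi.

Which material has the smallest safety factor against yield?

brass

Per material, after unit conversion:
  borosilicate glass: E = 62.14, α = 3.23, σ_y = 40.27 → σ = 22.7 MPa, n = 1.78
  brass: E = 99.28, α = 18.9, σ_y = 216.0 → σ = 212 MPa, n = 1.02
  GFRP laminate: E = 27.83, α = 19.1, σ_y = 359.0 → σ = 60.0 MPa, n = 5.98
  titanium alloy: E = 116.5, α = 9.37, σ_y = 917.0 → σ = 123 MPa, n = 7.43
  commercially pure titanium: E = 107.1, α = 8.75, σ_y = 319.9 → σ = 106 MPa, n = 3.02
Brass has the lowest safety factor, n = 1.02.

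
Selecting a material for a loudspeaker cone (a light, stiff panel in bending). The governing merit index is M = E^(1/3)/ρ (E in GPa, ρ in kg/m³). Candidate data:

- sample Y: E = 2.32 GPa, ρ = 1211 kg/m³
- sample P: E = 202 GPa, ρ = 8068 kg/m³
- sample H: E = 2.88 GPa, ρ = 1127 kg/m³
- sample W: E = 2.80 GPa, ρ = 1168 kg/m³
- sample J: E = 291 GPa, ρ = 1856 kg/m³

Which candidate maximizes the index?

Per-candidate index values:
  sample J: M = 3.57×10⁻³
  sample H: M = 1.26×10⁻³
  sample W: M = 1.21×10⁻³
  sample Y: M = 1.09×10⁻³
  sample P: M = 0.727×10⁻³
Sample J ranks first.

sample J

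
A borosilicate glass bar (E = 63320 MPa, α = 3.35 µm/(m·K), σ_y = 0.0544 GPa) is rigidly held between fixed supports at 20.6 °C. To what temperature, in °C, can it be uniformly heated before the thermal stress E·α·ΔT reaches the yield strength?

E = 63320 MPa = 63.32 GPa.
σ_y = 0.0544 GPa = 54.40 MPa.
E·α·ΔT = 54.40 MPa ⇒ ΔT = 54.40 / (63.32×10³ × 3.35×10⁻⁶) = 256.5 K.
T = 20.6 + 256.5 = 277.1 °C.

277 °C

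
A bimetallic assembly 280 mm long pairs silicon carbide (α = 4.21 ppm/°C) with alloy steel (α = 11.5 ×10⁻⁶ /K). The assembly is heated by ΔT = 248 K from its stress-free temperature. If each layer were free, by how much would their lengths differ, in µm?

506 µm

Δα = |4.21 − 11.5|×10⁻⁶/K = 7.29×10⁻⁶/K.
ΔL_mismatch = Δα·L·ΔT = 7.29×10⁻⁶ × 280.0 mm × 248.0 K = 506 µm.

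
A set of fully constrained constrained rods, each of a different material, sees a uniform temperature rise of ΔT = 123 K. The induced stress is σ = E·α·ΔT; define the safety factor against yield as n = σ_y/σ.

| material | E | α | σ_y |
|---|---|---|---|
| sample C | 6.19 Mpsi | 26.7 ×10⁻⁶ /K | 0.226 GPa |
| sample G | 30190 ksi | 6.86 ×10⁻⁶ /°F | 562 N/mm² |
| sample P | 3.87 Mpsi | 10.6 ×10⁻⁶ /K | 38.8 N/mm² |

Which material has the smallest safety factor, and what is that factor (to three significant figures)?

With everything in SI (GPa, ×10⁻⁶/K, MPa):
  sample C: E = 42.68, α = 26.7, σ_y = 226.0 → σ = 140 MPa, n = 1.61
  sample G: E = 208.2, α = 12.3, σ_y = 562.0 → σ = 316 MPa, n = 1.78
  sample P: E = 26.68, α = 10.6, σ_y = 38.80 → σ = 34.8 MPa, n = 1.12
Smallest n: sample P with n = 1.12.

sample P, n = 1.12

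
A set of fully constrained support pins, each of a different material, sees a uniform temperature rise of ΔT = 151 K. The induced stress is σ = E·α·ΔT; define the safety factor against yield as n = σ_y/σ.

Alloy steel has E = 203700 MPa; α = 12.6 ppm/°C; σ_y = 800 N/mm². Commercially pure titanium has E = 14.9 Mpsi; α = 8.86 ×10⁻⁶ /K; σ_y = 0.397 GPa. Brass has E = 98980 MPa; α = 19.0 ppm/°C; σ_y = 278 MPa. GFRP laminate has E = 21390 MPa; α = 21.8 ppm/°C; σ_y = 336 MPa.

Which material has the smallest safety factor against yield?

Per material, after unit conversion:
  alloy steel: E = 203.7, α = 12.6, σ_y = 800.0 → σ = 388 MPa, n = 2.06
  commercially pure titanium: E = 102.7, α = 8.86, σ_y = 397.0 → σ = 137 MPa, n = 2.89
  brass: E = 98.98, α = 19.0, σ_y = 278.0 → σ = 284 MPa, n = 0.979
  GFRP laminate: E = 21.39, α = 21.8, σ_y = 336.0 → σ = 70.4 MPa, n = 4.77
The minimum is brass at n = 0.979.

brass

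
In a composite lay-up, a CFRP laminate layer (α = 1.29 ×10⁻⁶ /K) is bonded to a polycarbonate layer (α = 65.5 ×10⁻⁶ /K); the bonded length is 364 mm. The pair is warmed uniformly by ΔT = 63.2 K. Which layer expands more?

α(CFRP laminate) = 1.29×10⁻⁶/K vs α(polycarbonate) = 65.5×10⁻⁶/K.
Higher α expands more for the same ΔT: polycarbonate.

polycarbonate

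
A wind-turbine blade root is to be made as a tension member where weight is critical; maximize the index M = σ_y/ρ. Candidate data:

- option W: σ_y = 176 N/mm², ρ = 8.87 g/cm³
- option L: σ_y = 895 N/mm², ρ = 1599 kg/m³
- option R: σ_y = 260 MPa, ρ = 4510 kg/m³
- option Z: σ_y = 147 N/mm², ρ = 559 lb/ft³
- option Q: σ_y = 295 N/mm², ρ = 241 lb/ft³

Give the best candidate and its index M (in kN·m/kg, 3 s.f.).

Putting every candidate on a common basis:
  option W: σ_y = 176.0 MPa, ρ = 8870 kg/m³
  option L: σ_y = 895.0 MPa, ρ = 1599 kg/m³
  option R: σ_y = 260.0 MPa, ρ = 4510 kg/m³
  option Z: σ_y = 147.0 MPa, ρ = 8954 kg/m³
  option Q: σ_y = 295.0 MPa, ρ = 3860 kg/m³
  option L: M = 560 kN·m/kg
  option Q: M = 76.4 kN·m/kg
  option R: M = 57.6 kN·m/kg
  option W: M = 19.8 kN·m/kg
  option Z: M = 16.4 kN·m/kg
Highest index: option L.

option L, M = 560 kN·m/kg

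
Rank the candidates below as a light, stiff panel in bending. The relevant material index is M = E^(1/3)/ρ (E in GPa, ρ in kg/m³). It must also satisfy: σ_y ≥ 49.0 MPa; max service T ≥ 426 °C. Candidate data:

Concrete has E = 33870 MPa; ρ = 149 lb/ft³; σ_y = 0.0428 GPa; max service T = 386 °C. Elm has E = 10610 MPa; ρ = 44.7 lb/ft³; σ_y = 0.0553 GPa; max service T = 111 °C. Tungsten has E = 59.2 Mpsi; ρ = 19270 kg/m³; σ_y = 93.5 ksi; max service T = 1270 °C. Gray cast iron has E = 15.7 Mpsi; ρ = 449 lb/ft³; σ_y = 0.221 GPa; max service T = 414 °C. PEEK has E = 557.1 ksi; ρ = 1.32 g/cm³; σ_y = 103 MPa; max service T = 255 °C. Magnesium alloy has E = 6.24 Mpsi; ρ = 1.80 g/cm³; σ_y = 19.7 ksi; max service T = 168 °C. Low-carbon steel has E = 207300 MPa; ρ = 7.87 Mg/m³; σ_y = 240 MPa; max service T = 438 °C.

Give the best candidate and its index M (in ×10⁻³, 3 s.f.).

low-carbon steel, M = 0.752×10⁻³

Screen on constraints: σ_y ≥ 49.0 MPa; max service T ≥ 426 °C. Survivors: tungsten, low-carbon steel.
In SI units:
  tungsten: E = 408.2 GPa, ρ = 19270 kg/m³
  low-carbon steel: E = 207.3 GPa, ρ = 7870 kg/m³
  low-carbon steel: M = 0.752×10⁻³
  tungsten: M = 0.385×10⁻³
The maximum is for low-carbon steel.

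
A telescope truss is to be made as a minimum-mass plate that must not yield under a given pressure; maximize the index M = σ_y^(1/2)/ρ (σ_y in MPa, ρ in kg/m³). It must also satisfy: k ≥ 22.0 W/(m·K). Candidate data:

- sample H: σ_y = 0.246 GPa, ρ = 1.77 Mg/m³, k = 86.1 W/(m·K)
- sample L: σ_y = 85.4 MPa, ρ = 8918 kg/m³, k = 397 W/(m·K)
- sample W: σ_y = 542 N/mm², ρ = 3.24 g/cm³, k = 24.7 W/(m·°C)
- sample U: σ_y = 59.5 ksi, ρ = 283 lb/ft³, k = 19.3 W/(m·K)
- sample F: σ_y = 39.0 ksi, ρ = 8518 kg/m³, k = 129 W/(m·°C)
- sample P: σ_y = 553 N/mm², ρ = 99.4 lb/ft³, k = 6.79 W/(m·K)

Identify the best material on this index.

sample H

Screen on constraints: k ≥ 22.0 W/(m·K). Survivors: sample H, sample L, sample W, sample F.
Normalizing units and computing the index:
  sample H: σ_y = 246.0 MPa, ρ = 1770 kg/m³
  sample L: σ_y = 85.40 MPa, ρ = 8918 kg/m³
  sample W: σ_y = 542.0 MPa, ρ = 3240 kg/m³
  sample F: σ_y = 268.9 MPa, ρ = 8518 kg/m³
  sample H: M = 8.86×10⁻³
  sample W: M = 7.19×10⁻³
  sample F: M = 1.93×10⁻³
  sample L: M = 1.04×10⁻³
Sample H ranks first.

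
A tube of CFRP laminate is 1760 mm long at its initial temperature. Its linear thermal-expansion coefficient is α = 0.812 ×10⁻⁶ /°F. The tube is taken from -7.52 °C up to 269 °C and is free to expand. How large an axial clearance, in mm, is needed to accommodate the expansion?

0.711 mm

Convert α: 0.812×10⁻⁶/°F × (9/5) = 1.46×10⁻⁶/K.
ΔT = 269 − (-7.52) = 276.5 K.
ΔL = α·L₀·ΔT = 1.46×10⁻⁶ × 1760 mm × 276.5 K = 0.711 mm.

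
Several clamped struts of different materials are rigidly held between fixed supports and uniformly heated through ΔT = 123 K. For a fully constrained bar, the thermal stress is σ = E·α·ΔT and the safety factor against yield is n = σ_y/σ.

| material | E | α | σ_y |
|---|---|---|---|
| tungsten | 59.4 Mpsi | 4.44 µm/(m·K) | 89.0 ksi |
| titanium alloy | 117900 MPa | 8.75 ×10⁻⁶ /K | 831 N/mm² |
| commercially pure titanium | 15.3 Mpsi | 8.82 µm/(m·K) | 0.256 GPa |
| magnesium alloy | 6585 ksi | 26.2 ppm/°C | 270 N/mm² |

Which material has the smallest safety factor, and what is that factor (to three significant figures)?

Converting E to GPa, α to ×10⁻⁶/K, σ_y to MPa, then σ and n for each:
  tungsten: E = 409.5, α = 4.44, σ_y = 613.6 → σ = 224 MPa, n = 2.74
  titanium alloy: E = 117.9, α = 8.75, σ_y = 831.0 → σ = 127 MPa, n = 6.55
  commercially pure titanium: E = 105.5, α = 8.82, σ_y = 256.0 → σ = 114 MPa, n = 2.24
  magnesium alloy: E = 45.40, α = 26.2, σ_y = 270.0 → σ = 146 MPa, n = 1.85
The minimum is magnesium alloy at n = 1.85.

magnesium alloy, n = 1.85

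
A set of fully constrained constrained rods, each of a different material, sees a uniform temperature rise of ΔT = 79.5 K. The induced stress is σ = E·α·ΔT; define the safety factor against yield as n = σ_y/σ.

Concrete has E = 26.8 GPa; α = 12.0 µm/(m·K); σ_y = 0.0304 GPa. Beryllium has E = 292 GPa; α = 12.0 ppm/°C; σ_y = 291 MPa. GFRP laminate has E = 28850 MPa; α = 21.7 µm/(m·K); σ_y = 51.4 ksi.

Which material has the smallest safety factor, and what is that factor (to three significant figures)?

Per material, after unit conversion:
  concrete: E = 26.80, α = 12.0, σ_y = 30.40 → σ = 25.6 MPa, n = 1.19
  beryllium: E = 292.0, α = 12.0, σ_y = 291.0 → σ = 279 MPa, n = 1.04
  GFRP laminate: E = 28.85, α = 21.7, σ_y = 354.4 → σ = 49.8 MPa, n = 7.12
Beryllium has the lowest safety factor, n = 1.04.

beryllium, n = 1.04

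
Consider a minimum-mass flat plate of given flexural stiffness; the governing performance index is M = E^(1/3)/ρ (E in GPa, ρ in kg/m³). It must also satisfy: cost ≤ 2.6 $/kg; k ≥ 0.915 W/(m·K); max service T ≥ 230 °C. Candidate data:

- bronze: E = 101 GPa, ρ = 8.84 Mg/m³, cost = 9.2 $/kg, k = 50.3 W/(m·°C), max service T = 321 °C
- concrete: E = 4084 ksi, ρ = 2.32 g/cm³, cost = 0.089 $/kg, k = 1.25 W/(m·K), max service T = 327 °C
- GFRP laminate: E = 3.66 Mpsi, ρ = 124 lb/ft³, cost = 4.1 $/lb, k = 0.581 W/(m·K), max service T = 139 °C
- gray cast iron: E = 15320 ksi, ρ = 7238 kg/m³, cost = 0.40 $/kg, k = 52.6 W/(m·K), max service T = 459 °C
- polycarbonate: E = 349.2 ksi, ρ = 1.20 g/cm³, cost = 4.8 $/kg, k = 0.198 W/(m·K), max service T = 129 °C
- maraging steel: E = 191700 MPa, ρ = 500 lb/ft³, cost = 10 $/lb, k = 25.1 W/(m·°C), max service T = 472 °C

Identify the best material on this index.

concrete

Screen on constraints: cost ≤ 2.6 $/kg; k ≥ 0.915 W/(m·K); max service T ≥ 230 °C. Survivors: concrete, gray cast iron.
Putting every candidate on a common basis:
  concrete: E = 28.16 GPa, ρ = 2320 kg/m³
  gray cast iron: E = 105.6 GPa, ρ = 7238 kg/m³
  concrete: M = 1.31×10⁻³
  gray cast iron: M = 0.653×10⁻³
The maximum is for concrete.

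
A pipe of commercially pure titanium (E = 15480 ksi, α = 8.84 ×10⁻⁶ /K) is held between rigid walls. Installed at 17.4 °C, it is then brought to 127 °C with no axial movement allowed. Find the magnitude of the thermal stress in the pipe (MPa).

E = 15480 ksi = 106.7 GPa.
ΔT = 109.6 K. Constrained thermal stress σ = E·α·ΔT = 106.7×10³ MPa × 8.84×10⁻⁶ × 109.6 = 103 MPa (compressive).

103 MPa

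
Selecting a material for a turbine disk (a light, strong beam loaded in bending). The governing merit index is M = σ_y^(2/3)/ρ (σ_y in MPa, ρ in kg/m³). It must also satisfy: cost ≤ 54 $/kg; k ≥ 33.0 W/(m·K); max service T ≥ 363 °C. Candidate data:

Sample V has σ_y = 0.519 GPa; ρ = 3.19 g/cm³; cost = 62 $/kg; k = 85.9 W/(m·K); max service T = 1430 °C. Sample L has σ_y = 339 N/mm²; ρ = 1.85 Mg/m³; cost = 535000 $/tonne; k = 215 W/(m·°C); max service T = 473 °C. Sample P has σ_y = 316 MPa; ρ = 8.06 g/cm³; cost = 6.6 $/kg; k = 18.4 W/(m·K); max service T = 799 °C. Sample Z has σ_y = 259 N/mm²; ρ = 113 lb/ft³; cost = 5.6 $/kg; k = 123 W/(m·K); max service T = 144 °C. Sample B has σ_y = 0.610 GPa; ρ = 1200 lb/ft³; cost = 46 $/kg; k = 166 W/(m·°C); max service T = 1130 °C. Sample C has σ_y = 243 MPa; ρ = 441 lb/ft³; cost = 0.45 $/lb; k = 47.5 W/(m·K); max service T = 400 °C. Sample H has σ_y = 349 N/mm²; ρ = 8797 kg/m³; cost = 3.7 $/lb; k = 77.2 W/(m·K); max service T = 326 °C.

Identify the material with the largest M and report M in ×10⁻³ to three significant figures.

sample C, M = 5.51×10⁻³

Screen on constraints: cost ≤ 54 $/kg; k ≥ 33.0 W/(m·K); max service T ≥ 363 °C. Survivors: sample B, sample C.
Normalizing units and computing the index:
  sample B: σ_y = 610.0 MPa, ρ = 19220 kg/m³
  sample C: σ_y = 243.0 MPa, ρ = 7064 kg/m³
  sample C: M = 5.51×10⁻³
  sample B: M = 3.74×10⁻³
The maximum is for sample C.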